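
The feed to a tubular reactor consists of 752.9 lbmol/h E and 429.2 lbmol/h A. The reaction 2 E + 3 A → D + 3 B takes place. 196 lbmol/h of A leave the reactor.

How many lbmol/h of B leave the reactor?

For A: n = n₀ − 3ξ → 196 = 429.2 − 3ξ, giving ξ = 77.73 lbmol/h.
Outlet amounts (n = n₀ + ν ξ):
  E: 752.9 − 2(77.73) = 597.4
  A: 429.2 − 3(77.73) = 196
  D: 0 + 1(77.73) = 77.73
  B: 0 + 3(77.73) = 233.2

233 lbmol/h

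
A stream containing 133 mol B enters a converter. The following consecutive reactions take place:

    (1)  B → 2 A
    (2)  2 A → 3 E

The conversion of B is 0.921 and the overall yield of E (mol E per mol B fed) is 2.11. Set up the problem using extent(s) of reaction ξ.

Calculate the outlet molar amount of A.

Conversion of B: B consumed = 1ξ₁ = 0.921 × 133 → ξ₁ = 122.5 mol.
Yield of E: 3ξ₂ / 133 = 2.11 → ξ₂ = 93.54 mol.
Outlet amounts (n = n₀ + Σ ν·ξ):
  B: 133 − 1(122.5) = 10.51
  A: 0 + 2(122.5) − 2(93.54) = 57.9
  E: 0 + 3(93.54) = 280.6

57.9 mol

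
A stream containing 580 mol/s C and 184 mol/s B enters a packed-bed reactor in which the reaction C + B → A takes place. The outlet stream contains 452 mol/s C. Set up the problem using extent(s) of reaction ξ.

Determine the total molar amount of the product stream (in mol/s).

636 mol/s

For C: n = n₀ − 1ξ → 452 = 580 − 1ξ, giving ξ = 128 mol/s.
Outlet amounts (n = n₀ + ν ξ):
  C: 580 − 1(128) = 452
  B: 184 − 1(128) = 56
  A: 0 + 1(128) = 128
Total out = 452 + 56 + 128 = 636 mol/s.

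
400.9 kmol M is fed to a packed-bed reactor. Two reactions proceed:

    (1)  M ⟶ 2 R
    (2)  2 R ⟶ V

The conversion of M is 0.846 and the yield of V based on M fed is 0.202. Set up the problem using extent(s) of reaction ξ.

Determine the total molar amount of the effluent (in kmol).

659 kmol

Conversion of M: M consumed = 1ξ₁ = 0.846 × 400.9 → ξ₁ = 339.2 kmol.
Yield of V: 1ξ₂ / 400.9 = 0.202 → ξ₂ = 80.98 kmol.
Outlet amounts (n = n₀ + Σ ν·ξ):
  M: 400.9 − 1(339.2) = 61.74
  R: 0 + 2(339.2) − 2(80.98) = 516.4
  V: 0 + 1(80.98) = 80.98
Total out = 61.74 + 516.4 + 80.98 = 659.1 kmol.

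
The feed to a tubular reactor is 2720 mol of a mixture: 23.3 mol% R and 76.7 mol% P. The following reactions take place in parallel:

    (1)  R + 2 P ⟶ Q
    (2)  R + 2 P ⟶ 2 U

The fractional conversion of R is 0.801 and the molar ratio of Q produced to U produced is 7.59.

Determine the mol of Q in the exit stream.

476 mol

Conversion of R: R consumed = 0.801 × 633.8 = 507.6 mol = 1ξ₁ + 1ξ₂.
Selectivity: 1ξ₁ / (2ξ₂) = 7.59 → ξ₁ = 15.18 ξ₂.
Substitute: (1·15.18 + 1) ξ₂ = 507.6 → ξ₂ = 31.37 mol, ξ₁ = 476.3 mol.
Outlet amounts (n = n₀ + Σ ν·ξ):
  R: 633.8 − 1(476.3) − 1(31.37) = 126.1
  P: 2086 − 2(476.3) − 2(31.37) = 1071
  Q: 0 + 1(476.3) = 476.3
  U: 0 + 2(31.37) = 62.75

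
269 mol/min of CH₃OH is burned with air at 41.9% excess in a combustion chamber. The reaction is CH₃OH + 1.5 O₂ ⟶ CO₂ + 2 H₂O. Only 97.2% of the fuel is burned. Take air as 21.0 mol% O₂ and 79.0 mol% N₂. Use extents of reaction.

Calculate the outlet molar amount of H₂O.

523 mol/min

Stoichiometric O₂ = 1.5 × 269 = 403.5 mol/min; O₂ fed = 403.5 × 1.419 = 572.6 mol/min.
N₂ fed = 572.6 × 79/21 = 2154 mol/min.
Fuel reacted = 0.972 × 269 → ξ = 261.5 mol/min.
Outlet (n = n₀ + ν ξ):
  CH₃OH: 269 − 1(261.5) = 7.532
  O₂: 572.6 − 1.5(261.5) = 180.4
  N₂: 2154 (inert)
  CO₂: 0 + 1(261.5) = 261.5
  H₂O: 0 + 2(261.5) = 522.9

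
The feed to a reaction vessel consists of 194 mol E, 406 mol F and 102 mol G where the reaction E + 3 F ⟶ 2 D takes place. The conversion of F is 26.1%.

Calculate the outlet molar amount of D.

70.6 mol

F reacted = 0.261 × 406 = 106 mol; ν_F = −3, so ξ = 106/3 = 35.32 mol.
Outlet amounts (n = n₀ + ν ξ):
  E: 194 − 1(35.32) = 158.7
  F: 406 − 3(35.32) = 300
  D: 0 + 2(35.32) = 70.64
  G: 102 (inert)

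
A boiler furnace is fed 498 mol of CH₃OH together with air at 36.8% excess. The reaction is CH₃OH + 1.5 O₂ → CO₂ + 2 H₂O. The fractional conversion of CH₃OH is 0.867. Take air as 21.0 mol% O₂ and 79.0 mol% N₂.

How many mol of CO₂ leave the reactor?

Stoichiometric O₂ = 1.5 × 498 = 747 mol; O₂ fed = 747 × 1.368 = 1022 mol.
N₂ fed = 1022 × 79/21 = 3844 mol.
Fuel reacted = 0.867 × 498 → ξ = 431.8 mol.
Outlet (n = n₀ + ν ξ):
  CH₃OH: 498 − 1(431.8) = 66.23
  O₂: 1022 − 1.5(431.8) = 374.2
  N₂: 3844 (inert)
  CO₂: 0 + 1(431.8) = 431.8
  H₂O: 0 + 2(431.8) = 863.5

432 mol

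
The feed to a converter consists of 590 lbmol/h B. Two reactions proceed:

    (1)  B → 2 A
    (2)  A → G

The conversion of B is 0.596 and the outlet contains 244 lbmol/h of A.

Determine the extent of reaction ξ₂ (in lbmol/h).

ξ₂ = 459 lbmol/h

Conversion of B: B consumed = 1ξ₁ = 0.596 × 590 → ξ₁ = 351.6 lbmol/h.
A balance: n_A = 0 + 2ξ₁ − 1ξ₂ = 244 → ξ₂ = (2·351.6 − 244)/1 = 459.3 lbmol/h.
Outlet amounts (n = n₀ + Σ ν·ξ):
  B: 590 − 1(351.6) = 238.4
  A: 0 + 2(351.6) − 1(459.3) = 244
  G: 0 + 1(459.3) = 459.3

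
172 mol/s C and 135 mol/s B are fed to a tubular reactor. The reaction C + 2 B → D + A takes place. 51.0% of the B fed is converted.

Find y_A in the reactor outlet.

0.126

B reacted = 0.51 × 135 = 68.85 mol/s; ν_B = −2, so ξ = 68.85/2 = 34.42 mol/s.
Outlet amounts (n = n₀ + ν ξ):
  C: 172 − 1(34.42) = 137.6
  B: 135 − 2(34.42) = 66.15
  D: 0 + 1(34.42) = 34.42
  A: 0 + 1(34.42) = 34.42
Total out = 272.6 mol/s; y_A = 34.42 / 272.6 = 0.1263.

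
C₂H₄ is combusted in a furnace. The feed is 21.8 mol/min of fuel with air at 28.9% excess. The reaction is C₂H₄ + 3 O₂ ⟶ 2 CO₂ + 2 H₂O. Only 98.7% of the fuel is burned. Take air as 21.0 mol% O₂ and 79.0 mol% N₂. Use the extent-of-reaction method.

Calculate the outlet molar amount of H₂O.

Stoichiometric O₂ = 3 × 21.8 = 65.4 mol/min; O₂ fed = 65.4 × 1.289 = 84.3 mol/min.
N₂ fed = 84.3 × 79/21 = 317.1 mol/min.
Fuel reacted = 0.987 × 21.8 → ξ = 21.52 mol/min.
Outlet (n = n₀ + ν ξ):
  C₂H₄: 21.8 − 1(21.52) = 0.2834
  O₂: 84.3 − 3(21.52) = 19.75
  N₂: 317.1 (inert)
  CO₂: 0 + 2(21.52) = 43.03
  H₂O: 0 + 2(21.52) = 43.03

43 mol/min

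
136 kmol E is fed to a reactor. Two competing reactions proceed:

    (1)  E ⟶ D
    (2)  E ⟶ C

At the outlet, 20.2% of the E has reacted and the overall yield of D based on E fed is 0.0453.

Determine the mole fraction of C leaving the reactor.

Yield of D: 1ξ₁ / 136 = 0.0453 → ξ₁ = 6.161 kmol.
Conversion of E: 1ξ₁ + 1ξ₂ = 0.202 × 136 = 27.47 → ξ₂ = 21.31 kmol.
Outlet amounts (n = n₀ + Σ ν·ξ):
  E: 136 − 1(6.161) − 1(21.31) = 108.5
  D: 0 + 1(6.161) = 6.161
  C: 0 + 1(21.31) = 21.31
Total out = 136 kmol; y_C = 21.31 / 136 = 0.1567.

0.157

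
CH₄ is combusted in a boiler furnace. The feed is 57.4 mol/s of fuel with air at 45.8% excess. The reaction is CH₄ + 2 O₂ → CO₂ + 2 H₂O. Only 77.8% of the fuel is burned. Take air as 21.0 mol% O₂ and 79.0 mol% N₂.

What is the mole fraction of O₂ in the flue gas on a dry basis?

0.102

Stoichiometric O₂ = 2 × 57.4 = 114.8 mol/s; O₂ fed = 114.8 × 1.458 = 167.4 mol/s.
N₂ fed = 167.4 × 79/21 = 629.7 mol/s.
Fuel reacted = 0.778 × 57.4 → ξ = 44.66 mol/s.
Outlet (n = n₀ + ν ξ):
  CH₄: 57.4 − 1(44.66) = 12.74
  O₂: 167.4 − 2(44.66) = 78.06
  N₂: 629.7 (inert)
  CO₂: 0 + 1(44.66) = 44.66
  H₂O: 0 + 2(44.66) = 89.31
Dry total = 765.1 mol/s; y_O₂ (dry) = 78.06 / 765.1 = 0.102.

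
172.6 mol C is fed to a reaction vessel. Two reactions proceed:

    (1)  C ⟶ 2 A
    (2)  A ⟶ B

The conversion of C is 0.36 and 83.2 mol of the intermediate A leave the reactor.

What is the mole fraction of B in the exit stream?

Conversion of C: C consumed = 1ξ₁ = 0.36 × 172.6 → ξ₁ = 62.14 mol.
A balance: n_A = 0 + 2ξ₁ − 1ξ₂ = 83.2 → ξ₂ = (2·62.14 − 83.2)/1 = 41.07 mol.
Outlet amounts (n = n₀ + Σ ν·ξ):
  C: 172.6 − 1(62.14) = 110.5
  A: 0 + 2(62.14) − 1(41.07) = 83.2
  B: 0 + 1(41.07) = 41.07
Total out = 234.7 mol; y_B = 41.07 / 234.7 = 0.175.

0.175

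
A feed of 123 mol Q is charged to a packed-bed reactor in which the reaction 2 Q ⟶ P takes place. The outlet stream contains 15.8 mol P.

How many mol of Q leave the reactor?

For P: n = n₀ + 1ξ → 15.8 = 0 + 1ξ, giving ξ = 15.8 mol.
Outlet amounts (n = n₀ + ν ξ):
  Q: 123 − 2(15.8) = 91.4
  P: 0 + 1(15.8) = 15.8

91.4 mol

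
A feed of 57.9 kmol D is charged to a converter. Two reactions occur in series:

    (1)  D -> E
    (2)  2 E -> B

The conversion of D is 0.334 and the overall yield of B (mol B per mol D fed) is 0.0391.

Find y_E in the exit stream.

0.266

Conversion of D: D consumed = 1ξ₁ = 0.334 × 57.9 → ξ₁ = 19.34 kmol.
Yield of B: 1ξ₂ / 57.9 = 0.0391 → ξ₂ = 2.264 kmol.
Outlet amounts (n = n₀ + Σ ν·ξ):
  D: 57.9 − 1(19.34) = 38.56
  E: 0 + 1(19.34) − 2(2.264) = 14.81
  B: 0 + 1(2.264) = 2.264
Total out = 55.64 kmol; y_E = 14.81 / 55.64 = 0.2662.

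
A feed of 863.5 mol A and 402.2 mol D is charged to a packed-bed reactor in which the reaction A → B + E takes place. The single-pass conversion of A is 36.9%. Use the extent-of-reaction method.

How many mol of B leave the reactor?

A reacted = 0.369 × 863.5 = 318.6 mol; ν_A = −1, so ξ = 318.6/1 = 318.6 mol.
Outlet amounts (n = n₀ + ν ξ):
  A: 863.5 − 1(318.6) = 544.9
  B: 0 + 1(318.6) = 318.6
  E: 0 + 1(318.6) = 318.6
  D: 402.2 (inert)

319 mol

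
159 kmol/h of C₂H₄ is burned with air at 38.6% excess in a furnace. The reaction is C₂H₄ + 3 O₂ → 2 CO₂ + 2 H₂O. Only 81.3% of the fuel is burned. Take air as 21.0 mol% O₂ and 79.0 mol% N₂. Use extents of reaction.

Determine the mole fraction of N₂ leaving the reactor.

Stoichiometric O₂ = 3 × 159 = 477 kmol/h; O₂ fed = 477 × 1.386 = 661.1 kmol/h.
N₂ fed = 661.1 × 79/21 = 2487 kmol/h.
Fuel reacted = 0.813 × 159 → ξ = 129.3 kmol/h.
Outlet (n = n₀ + ν ξ):
  C₂H₄: 159 − 1(129.3) = 29.73
  O₂: 661.1 − 3(129.3) = 273.3
  N₂: 2487 (inert)
  CO₂: 0 + 2(129.3) = 258.5
  H₂O: 0 + 2(129.3) = 258.5
Total out = 3307 kmol/h; y_N₂ = 2487 / 3307 = 0.752.

0.752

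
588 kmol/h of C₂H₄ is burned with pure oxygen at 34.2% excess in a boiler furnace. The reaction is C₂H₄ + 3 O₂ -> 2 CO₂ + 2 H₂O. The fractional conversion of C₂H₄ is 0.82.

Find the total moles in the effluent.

Stoichiometric O₂ = 3 × 588 = 1764 kmol/h; O₂ fed = 1764 × 1.342 = 2367 kmol/h.
Fuel reacted = 0.82 × 588 → ξ = 482.2 kmol/h.
Outlet (n = n₀ + ν ξ):
  C₂H₄: 588 − 1(482.2) = 105.8
  O₂: 2367 − 3(482.2) = 920.8
  CO₂: 0 + 2(482.2) = 964.3
  H₂O: 0 + 2(482.2) = 964.3
Total out = 105.8 + 920.8 + 964.3 + 964.3 = 2955 kmol/h.

2960 kmol/h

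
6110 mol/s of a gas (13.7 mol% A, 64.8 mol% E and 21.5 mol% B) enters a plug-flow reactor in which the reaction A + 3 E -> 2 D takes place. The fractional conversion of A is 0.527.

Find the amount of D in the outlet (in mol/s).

A reacted = 0.527 × 837.1 = 441.1 mol/s; ν_A = −1, so ξ = 441.1/1 = 441.1 mol/s.
Outlet amounts (n = n₀ + ν ξ):
  A: 837.1 − 1(441.1) = 395.9
  E: 3959 − 3(441.1) = 2636
  D: 0 + 2(441.1) = 882.3
  B: 1314 (inert)

882 mol/s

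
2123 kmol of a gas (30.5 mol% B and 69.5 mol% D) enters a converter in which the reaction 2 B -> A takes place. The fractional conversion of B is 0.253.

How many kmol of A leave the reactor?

B reacted = 0.253 × 647.5 = 163.8 kmol; ν_B = −2, so ξ = 163.8/2 = 81.91 kmol.
Outlet amounts (n = n₀ + ν ξ):
  B: 647.5 − 2(81.91) = 483.7
  A: 0 + 1(81.91) = 81.91
  D: 1475 (inert)

81.9 kmol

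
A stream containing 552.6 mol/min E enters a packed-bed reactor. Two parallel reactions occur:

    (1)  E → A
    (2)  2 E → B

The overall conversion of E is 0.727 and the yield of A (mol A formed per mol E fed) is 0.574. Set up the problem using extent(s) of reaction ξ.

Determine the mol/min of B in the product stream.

Yield of A: 1ξ₁ / 552.6 = 0.574 → ξ₁ = 317.2 mol/min.
Conversion of E: 1ξ₁ + 2ξ₂ = 0.727 × 552.6 = 401.7 → ξ₂ = 42.27 mol/min.
Outlet amounts (n = n₀ + Σ ν·ξ):
  E: 552.6 − 1(317.2) − 2(42.27) = 150.9
  A: 0 + 1(317.2) = 317.2
  B: 0 + 1(42.27) = 42.27

42.3 mol/min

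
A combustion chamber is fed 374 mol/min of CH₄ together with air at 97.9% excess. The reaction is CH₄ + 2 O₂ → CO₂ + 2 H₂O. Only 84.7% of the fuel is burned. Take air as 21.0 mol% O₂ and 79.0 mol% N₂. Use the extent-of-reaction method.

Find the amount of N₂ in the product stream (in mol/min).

Stoichiometric O₂ = 2 × 374 = 748 mol/min; O₂ fed = 748 × 1.979 = 1480 mol/min.
N₂ fed = 1480 × 79/21 = 5569 mol/min.
Fuel reacted = 0.847 × 374 → ξ = 316.8 mol/min.
Outlet (n = n₀ + ν ξ):
  CH₄: 374 − 1(316.8) = 57.22
  O₂: 1480 − 2(316.8) = 846.7
  N₂: 5569 (inert)
  CO₂: 0 + 1(316.8) = 316.8
  H₂O: 0 + 2(316.8) = 633.6

5570 mol/min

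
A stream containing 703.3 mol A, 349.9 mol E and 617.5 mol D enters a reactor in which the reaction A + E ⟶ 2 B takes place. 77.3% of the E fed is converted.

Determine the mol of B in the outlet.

541 mol

E reacted = 0.773 × 349.9 = 270.5 mol; ν_E = −1, so ξ = 270.5/1 = 270.5 mol.
Outlet amounts (n = n₀ + ν ξ):
  A: 703.3 − 1(270.5) = 432.8
  E: 349.9 − 1(270.5) = 79.43
  B: 0 + 2(270.5) = 540.9
  D: 617.5 (inert)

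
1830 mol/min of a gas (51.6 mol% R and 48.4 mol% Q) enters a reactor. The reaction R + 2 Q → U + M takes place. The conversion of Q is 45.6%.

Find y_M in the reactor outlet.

0.124

Q reacted = 0.456 × 885.7 = 403.9 mol/min; ν_Q = −2, so ξ = 403.9/2 = 201.9 mol/min.
Outlet amounts (n = n₀ + ν ξ):
  R: 944.3 − 1(201.9) = 742.3
  Q: 885.7 − 2(201.9) = 481.8
  U: 0 + 1(201.9) = 201.9
  M: 0 + 1(201.9) = 201.9
Total out = 1628 mol/min; y_M = 201.9 / 1628 = 0.124.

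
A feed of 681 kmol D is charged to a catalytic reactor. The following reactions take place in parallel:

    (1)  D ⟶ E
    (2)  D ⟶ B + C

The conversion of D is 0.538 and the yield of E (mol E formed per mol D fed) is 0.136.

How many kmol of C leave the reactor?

274 kmol

Yield of E: 1ξ₁ / 681 = 0.136 → ξ₁ = 92.62 kmol.
Conversion of D: 1ξ₁ + 1ξ₂ = 0.538 × 681 = 366.4 → ξ₂ = 273.8 kmol.
Outlet amounts (n = n₀ + Σ ν·ξ):
  D: 681 − 1(92.62) − 1(273.8) = 314.6
  E: 0 + 1(92.62) = 92.62
  B: 0 + 1(273.8) = 273.8
  C: 0 + 1(273.8) = 273.8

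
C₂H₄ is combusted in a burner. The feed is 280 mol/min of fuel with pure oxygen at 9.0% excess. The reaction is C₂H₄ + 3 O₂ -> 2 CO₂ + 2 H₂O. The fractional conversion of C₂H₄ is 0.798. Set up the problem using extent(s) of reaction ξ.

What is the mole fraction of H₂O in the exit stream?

0.374

Stoichiometric O₂ = 3 × 280 = 840 mol/min; O₂ fed = 840 × 1.090 = 915.6 mol/min.
Fuel reacted = 0.798 × 280 → ξ = 223.4 mol/min.
Outlet (n = n₀ + ν ξ):
  C₂H₄: 280 − 1(223.4) = 56.56
  O₂: 915.6 − 3(223.4) = 245.3
  CO₂: 0 + 2(223.4) = 446.9
  H₂O: 0 + 2(223.4) = 446.9
Total out = 1196 mol/min; y_H₂O = 446.9 / 1196 = 0.3738.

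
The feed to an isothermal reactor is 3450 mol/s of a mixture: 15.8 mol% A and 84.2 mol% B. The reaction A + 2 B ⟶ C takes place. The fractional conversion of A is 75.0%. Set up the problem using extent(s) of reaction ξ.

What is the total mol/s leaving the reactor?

2630 mol/s

A reacted = 0.75 × 545.1 = 408.8 mol/s; ν_A = −1, so ξ = 408.8/1 = 408.8 mol/s.
Outlet amounts (n = n₀ + ν ξ):
  A: 545.1 − 1(408.8) = 136.3
  B: 2905 − 2(408.8) = 2087
  C: 0 + 1(408.8) = 408.8
Total out = 136.3 + 2087 + 408.8 = 2632 mol/s.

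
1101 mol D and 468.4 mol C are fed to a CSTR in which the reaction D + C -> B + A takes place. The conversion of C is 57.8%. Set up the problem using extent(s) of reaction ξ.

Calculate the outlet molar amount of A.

C reacted = 0.578 × 468.4 = 270.7 mol; ν_C = −1, so ξ = 270.7/1 = 270.7 mol.
Outlet amounts (n = n₀ + ν ξ):
  D: 1101 − 1(270.7) = 830.3
  C: 468.4 − 1(270.7) = 197.7
  B: 0 + 1(270.7) = 270.7
  A: 0 + 1(270.7) = 270.7

271 mol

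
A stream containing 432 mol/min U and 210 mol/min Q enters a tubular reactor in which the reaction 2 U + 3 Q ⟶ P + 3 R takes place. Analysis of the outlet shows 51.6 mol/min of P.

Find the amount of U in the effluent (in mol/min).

For P: n = n₀ + 1ξ → 51.6 = 0 + 1ξ, giving ξ = 51.6 mol/min.
Outlet amounts (n = n₀ + ν ξ):
  U: 432 − 2(51.6) = 328.8
  Q: 210 − 3(51.6) = 55.2
  P: 0 + 1(51.6) = 51.6
  R: 0 + 3(51.6) = 154.8

329 mol/min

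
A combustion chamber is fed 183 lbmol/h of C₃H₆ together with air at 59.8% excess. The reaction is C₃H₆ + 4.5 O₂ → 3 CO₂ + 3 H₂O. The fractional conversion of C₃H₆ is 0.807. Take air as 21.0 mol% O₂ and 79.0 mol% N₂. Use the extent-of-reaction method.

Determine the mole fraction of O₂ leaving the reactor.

Stoichiometric O₂ = 4.5 × 183 = 823.5 lbmol/h; O₂ fed = 823.5 × 1.598 = 1316 lbmol/h.
N₂ fed = 1316 × 79/21 = 4950 lbmol/h.
Fuel reacted = 0.807 × 183 → ξ = 147.7 lbmol/h.
Outlet (n = n₀ + ν ξ):
  C₃H₆: 183 − 1(147.7) = 35.32
  O₂: 1316 − 4.5(147.7) = 651.4
  N₂: 4950 (inert)
  CO₂: 0 + 3(147.7) = 443
  H₂O: 0 + 3(147.7) = 443
Total out = 6523 lbmol/h; y_O₂ = 651.4 / 6523 = 0.09986.

0.0999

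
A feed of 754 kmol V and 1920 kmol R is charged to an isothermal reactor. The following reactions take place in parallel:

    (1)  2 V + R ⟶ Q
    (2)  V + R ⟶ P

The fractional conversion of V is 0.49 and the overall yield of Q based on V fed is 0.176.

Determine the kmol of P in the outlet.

104 kmol

Yield of Q: 1ξ₁ / 754 = 0.176 → ξ₁ = 132.7 kmol.
Conversion of V: 2ξ₁ + 1ξ₂ = 0.49 × 754 = 369.5 → ξ₂ = 104.1 kmol.
Outlet amounts (n = n₀ + Σ ν·ξ):
  V: 754 − 2(132.7) − 1(104.1) = 384.5
  R: 1920 − 1(132.7) − 1(104.1) = 1683
  Q: 0 + 1(132.7) = 132.7
  P: 0 + 1(104.1) = 104.1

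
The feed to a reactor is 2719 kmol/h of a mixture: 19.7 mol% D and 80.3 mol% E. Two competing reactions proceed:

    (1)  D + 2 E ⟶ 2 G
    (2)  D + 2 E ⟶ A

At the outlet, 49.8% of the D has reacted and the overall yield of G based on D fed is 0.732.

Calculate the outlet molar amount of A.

Yield of G: 2ξ₁ / 535.6 = 0.732 → ξ₁ = 196 kmol/h.
Conversion of D: 1ξ₁ + 1ξ₂ = 0.498 × 535.6 = 266.8 → ξ₂ = 70.7 kmol/h.
Outlet amounts (n = n₀ + Σ ν·ξ):
  D: 535.6 − 1(196) − 1(70.7) = 268.9
  E: 2183 − 2(196) − 2(70.7) = 1650
  G: 0 + 2(196) = 392.1
  A: 0 + 1(70.7) = 70.7

70.7 kmol/h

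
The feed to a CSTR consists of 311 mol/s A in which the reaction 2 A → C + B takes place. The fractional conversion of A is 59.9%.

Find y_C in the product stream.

0.299

A reacted = 0.599 × 311 = 186.3 mol/s; ν_A = −2, so ξ = 186.3/2 = 93.14 mol/s.
Outlet amounts (n = n₀ + ν ξ):
  A: 311 − 2(93.14) = 124.7
  C: 0 + 1(93.14) = 93.14
  B: 0 + 1(93.14) = 93.14
Total out = 311 mol/s; y_C = 93.14 / 311 = 0.2995.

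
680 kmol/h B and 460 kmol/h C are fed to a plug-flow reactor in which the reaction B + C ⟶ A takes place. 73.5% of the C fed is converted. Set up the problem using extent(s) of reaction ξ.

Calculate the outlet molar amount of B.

342 kmol/h

C reacted = 0.735 × 460 = 338.1 kmol/h; ν_C = −1, so ξ = 338.1/1 = 338.1 kmol/h.
Outlet amounts (n = n₀ + ν ξ):
  B: 680 − 1(338.1) = 341.9
  C: 460 − 1(338.1) = 121.9
  A: 0 + 1(338.1) = 338.1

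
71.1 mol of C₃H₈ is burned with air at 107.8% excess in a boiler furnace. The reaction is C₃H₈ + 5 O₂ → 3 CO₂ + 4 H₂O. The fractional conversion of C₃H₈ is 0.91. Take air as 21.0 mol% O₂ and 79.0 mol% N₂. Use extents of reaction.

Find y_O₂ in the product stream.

0.114

Stoichiometric O₂ = 5 × 71.1 = 355.5 mol; O₂ fed = 355.5 × 2.078 = 738.7 mol.
N₂ fed = 738.7 × 79/21 = 2779 mol.
Fuel reacted = 0.91 × 71.1 → ξ = 64.7 mol.
Outlet (n = n₀ + ν ξ):
  C₃H₈: 71.1 − 1(64.7) = 6.399
  O₂: 738.7 − 5(64.7) = 415.2
  N₂: 2779 (inert)
  CO₂: 0 + 3(64.7) = 194.1
  H₂O: 0 + 4(64.7) = 258.8
Total out = 3654 mol; y_O₂ = 415.2 / 3654 = 0.1136.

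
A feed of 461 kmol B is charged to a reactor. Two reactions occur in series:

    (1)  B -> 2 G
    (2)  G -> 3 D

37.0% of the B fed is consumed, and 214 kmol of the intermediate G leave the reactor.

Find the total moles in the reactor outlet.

886 kmol

Conversion of B: B consumed = 1ξ₁ = 0.37 × 461 → ξ₁ = 170.6 kmol.
G balance: n_G = 0 + 2ξ₁ − 1ξ₂ = 214 → ξ₂ = (2·170.6 − 214)/1 = 127.1 kmol.
Outlet amounts (n = n₀ + Σ ν·ξ):
  B: 461 − 1(170.6) = 290.4
  G: 0 + 2(170.6) − 1(127.1) = 214
  D: 0 + 3(127.1) = 381.4
Total out = 290.4 + 214 + 381.4 = 885.8 kmol.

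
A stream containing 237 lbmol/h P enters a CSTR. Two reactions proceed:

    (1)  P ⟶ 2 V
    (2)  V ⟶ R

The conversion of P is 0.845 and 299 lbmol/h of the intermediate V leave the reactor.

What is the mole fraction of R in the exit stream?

0.232

Conversion of P: P consumed = 1ξ₁ = 0.845 × 237 → ξ₁ = 200.3 lbmol/h.
V balance: n_V = 0 + 2ξ₁ − 1ξ₂ = 299 → ξ₂ = (2·200.3 − 299)/1 = 101.5 lbmol/h.
Outlet amounts (n = n₀ + Σ ν·ξ):
  P: 237 − 1(200.3) = 36.74
  V: 0 + 2(200.3) − 1(101.5) = 299
  R: 0 + 1(101.5) = 101.5
Total out = 437.3 lbmol/h; y_R = 101.5 / 437.3 = 0.2322.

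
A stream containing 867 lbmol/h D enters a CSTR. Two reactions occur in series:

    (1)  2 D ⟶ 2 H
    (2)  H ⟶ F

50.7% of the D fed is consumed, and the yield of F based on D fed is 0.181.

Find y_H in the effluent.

0.326

Conversion of D: D consumed = 2ξ₁ = 0.507 × 867 → ξ₁ = 219.8 lbmol/h.
Yield of F: 1ξ₂ / 867 = 0.181 → ξ₂ = 156.9 lbmol/h.
Outlet amounts (n = n₀ + Σ ν·ξ):
  D: 867 − 2(219.8) = 427.4
  H: 0 + 2(219.8) − 1(156.9) = 282.6
  F: 0 + 1(156.9) = 156.9
Total out = 867 lbmol/h; y_H = 282.6 / 867 = 0.326.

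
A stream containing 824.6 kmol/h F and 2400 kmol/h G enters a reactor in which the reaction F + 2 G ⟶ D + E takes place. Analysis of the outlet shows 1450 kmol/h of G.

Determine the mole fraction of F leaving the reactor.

For G: n = n₀ − 2ξ → 1450 = 2400 − 2ξ, giving ξ = 475 kmol/h.
Outlet amounts (n = n₀ + ν ξ):
  F: 824.6 − 1(475) = 349.6
  G: 2400 − 2(475) = 1450
  D: 0 + 1(475) = 475
  E: 0 + 1(475) = 475
Total out = 2750 kmol/h; y_F = 349.6 / 2750 = 0.1271.

0.127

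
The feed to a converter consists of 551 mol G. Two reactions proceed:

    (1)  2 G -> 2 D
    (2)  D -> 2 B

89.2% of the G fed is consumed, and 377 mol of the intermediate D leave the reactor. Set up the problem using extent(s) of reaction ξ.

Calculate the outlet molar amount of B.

229 mol

Conversion of G: G consumed = 2ξ₁ = 0.892 × 551 → ξ₁ = 245.7 mol.
D balance: n_D = 0 + 2ξ₁ − 1ξ₂ = 377 → ξ₂ = (2·245.7 − 377)/1 = 114.5 mol.
Outlet amounts (n = n₀ + Σ ν·ξ):
  G: 551 − 2(245.7) = 59.51
  D: 0 + 2(245.7) − 1(114.5) = 377
  B: 0 + 2(114.5) = 229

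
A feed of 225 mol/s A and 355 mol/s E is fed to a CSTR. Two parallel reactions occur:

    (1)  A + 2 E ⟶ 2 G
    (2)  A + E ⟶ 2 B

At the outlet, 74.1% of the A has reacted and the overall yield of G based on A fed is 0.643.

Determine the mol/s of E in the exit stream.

Yield of G: 2ξ₁ / 225 = 0.643 → ξ₁ = 72.34 mol/s.
Conversion of A: 1ξ₁ + 1ξ₂ = 0.741 × 225 = 166.7 → ξ₂ = 94.39 mol/s.
Outlet amounts (n = n₀ + Σ ν·ξ):
  A: 225 − 1(72.34) − 1(94.39) = 58.28
  E: 355 − 2(72.34) − 1(94.39) = 115.9
  G: 0 + 2(72.34) = 144.7
  B: 0 + 2(94.39) = 188.8

116 mol/s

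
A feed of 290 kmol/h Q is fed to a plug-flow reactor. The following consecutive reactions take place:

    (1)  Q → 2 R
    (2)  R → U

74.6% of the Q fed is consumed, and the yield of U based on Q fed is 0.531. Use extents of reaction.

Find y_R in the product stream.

0.55

Conversion of Q: Q consumed = 1ξ₁ = 0.746 × 290 → ξ₁ = 216.3 kmol/h.
Yield of U: 1ξ₂ / 290 = 0.531 → ξ₂ = 154 kmol/h.
Outlet amounts (n = n₀ + Σ ν·ξ):
  Q: 290 − 1(216.3) = 73.66
  R: 0 + 2(216.3) − 1(154) = 278.7
  U: 0 + 1(154) = 154
Total out = 506.3 kmol/h; y_R = 278.7 / 506.3 = 0.5504.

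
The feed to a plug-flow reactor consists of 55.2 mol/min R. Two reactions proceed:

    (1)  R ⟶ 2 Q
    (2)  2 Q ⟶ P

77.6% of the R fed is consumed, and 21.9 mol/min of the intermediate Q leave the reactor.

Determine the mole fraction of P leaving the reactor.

0.482

Conversion of R: R consumed = 1ξ₁ = 0.776 × 55.2 → ξ₁ = 42.84 mol/min.
Q balance: n_Q = 0 + 2ξ₁ − 2ξ₂ = 21.9 → ξ₂ = (2·42.84 − 21.9)/2 = 31.89 mol/min.
Outlet amounts (n = n₀ + Σ ν·ξ):
  R: 55.2 − 1(42.84) = 12.36
  Q: 0 + 2(42.84) − 2(31.89) = 21.9
  P: 0 + 1(31.89) = 31.89
Total out = 66.15 mol/min; y_P = 31.89 / 66.15 = 0.482.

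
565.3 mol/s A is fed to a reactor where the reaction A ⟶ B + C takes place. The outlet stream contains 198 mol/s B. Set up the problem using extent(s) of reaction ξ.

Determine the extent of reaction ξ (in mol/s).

For B: n = n₀ + 1ξ → 198 = 0 + 1ξ, giving ξ = 198 mol/s.
Outlet amounts (n = n₀ + ν ξ):
  A: 565.3 − 1(198) = 367.3
  B: 0 + 1(198) = 198
  C: 0 + 1(198) = 198

ξ = 198 mol/s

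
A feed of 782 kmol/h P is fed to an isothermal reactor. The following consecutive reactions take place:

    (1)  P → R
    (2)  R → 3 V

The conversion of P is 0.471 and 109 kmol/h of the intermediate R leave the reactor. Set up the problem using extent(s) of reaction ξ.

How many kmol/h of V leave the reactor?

Conversion of P: P consumed = 1ξ₁ = 0.471 × 782 → ξ₁ = 368.3 kmol/h.
R balance: n_R = 0 + 1ξ₁ − 1ξ₂ = 109 → ξ₂ = (1·368.3 − 109)/1 = 259.3 kmol/h.
Outlet amounts (n = n₀ + Σ ν·ξ):
  P: 782 − 1(368.3) = 413.7
  R: 0 + 1(368.3) − 1(259.3) = 109
  V: 0 + 3(259.3) = 778

778 kmol/h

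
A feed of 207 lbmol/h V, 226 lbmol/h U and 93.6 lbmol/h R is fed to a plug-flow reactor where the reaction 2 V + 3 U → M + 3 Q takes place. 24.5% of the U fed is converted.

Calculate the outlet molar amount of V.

170 lbmol/h

U reacted = 0.245 × 226 = 55.37 lbmol/h; ν_U = −3, so ξ = 55.37/3 = 18.46 lbmol/h.
Outlet amounts (n = n₀ + ν ξ):
  V: 207 − 2(18.46) = 170.1
  U: 226 − 3(18.46) = 170.6
  M: 0 + 1(18.46) = 18.46
  Q: 0 + 3(18.46) = 55.37
  R: 93.6 (inert)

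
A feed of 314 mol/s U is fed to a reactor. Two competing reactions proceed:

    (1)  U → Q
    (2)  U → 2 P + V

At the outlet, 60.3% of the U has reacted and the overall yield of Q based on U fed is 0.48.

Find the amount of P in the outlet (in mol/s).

77.2 mol/s

Yield of Q: 1ξ₁ / 314 = 0.48 → ξ₁ = 150.7 mol/s.
Conversion of U: 1ξ₁ + 1ξ₂ = 0.603 × 314 = 189.3 → ξ₂ = 38.62 mol/s.
Outlet amounts (n = n₀ + Σ ν·ξ):
  U: 314 − 1(150.7) − 1(38.62) = 124.7
  Q: 0 + 1(150.7) = 150.7
  P: 0 + 2(38.62) = 77.24
  V: 0 + 1(38.62) = 38.62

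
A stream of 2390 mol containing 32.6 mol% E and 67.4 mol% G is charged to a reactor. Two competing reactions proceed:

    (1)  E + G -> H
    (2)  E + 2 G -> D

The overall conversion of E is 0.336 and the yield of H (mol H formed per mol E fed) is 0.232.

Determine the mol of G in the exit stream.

Yield of H: 1ξ₁ / 779.1 = 0.232 → ξ₁ = 180.8 mol.
Conversion of E: 1ξ₁ + 1ξ₂ = 0.336 × 779.1 = 261.8 → ξ₂ = 81.03 mol.
Outlet amounts (n = n₀ + Σ ν·ξ):
  E: 779.1 − 1(180.8) − 1(81.03) = 517.3
  G: 1611 − 1(180.8) − 2(81.03) = 1268
  H: 0 + 1(180.8) = 180.8
  D: 0 + 1(81.03) = 81.03

1270 mol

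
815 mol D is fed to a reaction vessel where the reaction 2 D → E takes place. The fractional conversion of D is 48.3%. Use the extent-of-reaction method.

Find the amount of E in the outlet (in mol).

197 mol

D reacted = 0.483 × 815 = 393.6 mol; ν_D = −2, so ξ = 393.6/2 = 196.8 mol.
Outlet amounts (n = n₀ + ν ξ):
  D: 815 − 2(196.8) = 421.4
  E: 0 + 1(196.8) = 196.8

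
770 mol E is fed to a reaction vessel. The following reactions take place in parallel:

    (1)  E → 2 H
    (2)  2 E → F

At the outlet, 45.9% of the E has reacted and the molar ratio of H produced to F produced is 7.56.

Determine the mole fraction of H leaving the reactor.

0.492

Conversion of E: E consumed = 0.459 × 770 = 353.4 mol = 1ξ₁ + 2ξ₂.
Selectivity: 2ξ₁ / (1ξ₂) = 7.56 → ξ₁ = 3.78 ξ₂.
Substitute: (1·3.78 + 2) ξ₂ = 353.4 → ξ₂ = 61.15 mol, ξ₁ = 231.1 mol.
Outlet amounts (n = n₀ + Σ ν·ξ):
  E: 770 − 1(231.1) − 2(61.15) = 416.6
  H: 0 + 2(231.1) = 462.3
  F: 0 + 1(61.15) = 61.15
Total out = 940 mol; y_H = 462.3 / 940 = 0.4918.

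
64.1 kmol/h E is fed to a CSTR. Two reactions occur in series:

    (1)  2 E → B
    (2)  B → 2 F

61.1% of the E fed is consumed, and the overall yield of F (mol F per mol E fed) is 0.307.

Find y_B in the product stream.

0.179

Conversion of E: E consumed = 2ξ₁ = 0.611 × 64.1 → ξ₁ = 19.58 kmol/h.
Yield of F: 2ξ₂ / 64.1 = 0.307 → ξ₂ = 9.839 kmol/h.
Outlet amounts (n = n₀ + Σ ν·ξ):
  E: 64.1 − 2(19.58) = 24.93
  B: 0 + 1(19.58) − 1(9.839) = 9.743
  F: 0 + 2(9.839) = 19.68
Total out = 54.36 kmol/h; y_B = 9.743 / 54.36 = 0.1792.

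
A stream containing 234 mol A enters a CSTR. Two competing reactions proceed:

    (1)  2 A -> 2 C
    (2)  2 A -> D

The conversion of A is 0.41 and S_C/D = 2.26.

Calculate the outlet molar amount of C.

50.9 mol

Conversion of A: A consumed = 0.41 × 234 = 95.94 mol = 2ξ₁ + 2ξ₂.
Selectivity: 2ξ₁ / (1ξ₂) = 2.26 → ξ₁ = 1.13 ξ₂.
Substitute: (2·1.13 + 2) ξ₂ = 95.94 → ξ₂ = 22.52 mol, ξ₁ = 25.45 mol.
Outlet amounts (n = n₀ + Σ ν·ξ):
  A: 234 − 2(25.45) − 2(22.52) = 138.1
  C: 0 + 2(25.45) = 50.9
  D: 0 + 1(22.52) = 22.52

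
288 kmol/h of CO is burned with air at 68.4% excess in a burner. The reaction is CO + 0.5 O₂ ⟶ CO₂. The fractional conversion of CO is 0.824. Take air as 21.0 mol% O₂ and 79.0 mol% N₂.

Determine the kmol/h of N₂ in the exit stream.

912 kmol/h

Stoichiometric O₂ = 0.5 × 288 = 144 kmol/h; O₂ fed = 144 × 1.684 = 242.5 kmol/h.
N₂ fed = 242.5 × 79/21 = 912.2 kmol/h.
Fuel reacted = 0.824 × 288 → ξ = 237.3 kmol/h.
Outlet (n = n₀ + ν ξ):
  CO: 288 − 1(237.3) = 50.69
  O₂: 242.5 − 0.5(237.3) = 123.8
  N₂: 912.2 (inert)
  CO₂: 0 + 1(237.3) = 237.3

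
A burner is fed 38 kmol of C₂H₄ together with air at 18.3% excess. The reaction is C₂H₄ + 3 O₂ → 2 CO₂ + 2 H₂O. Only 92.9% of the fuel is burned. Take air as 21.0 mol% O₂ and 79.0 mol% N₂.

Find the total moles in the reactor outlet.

Stoichiometric O₂ = 3 × 38 = 114 kmol; O₂ fed = 114 × 1.183 = 134.9 kmol.
N₂ fed = 134.9 × 79/21 = 507.3 kmol.
Fuel reacted = 0.929 × 38 → ξ = 35.3 kmol.
Outlet (n = n₀ + ν ξ):
  C₂H₄: 38 − 1(35.3) = 2.698
  O₂: 134.9 − 3(35.3) = 28.96
  N₂: 507.3 (inert)
  CO₂: 0 + 2(35.3) = 70.6
  H₂O: 0 + 2(35.3) = 70.6
Total out = 2.698 + 28.96 + 507.3 + 70.6 + 70.6 = 680.2 kmol.

680 kmol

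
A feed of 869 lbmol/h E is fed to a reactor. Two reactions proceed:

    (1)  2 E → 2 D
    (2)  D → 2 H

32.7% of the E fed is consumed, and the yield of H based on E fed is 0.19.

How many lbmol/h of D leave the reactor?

Conversion of E: E consumed = 2ξ₁ = 0.327 × 869 → ξ₁ = 142.1 lbmol/h.
Yield of H: 2ξ₂ / 869 = 0.19 → ξ₂ = 82.56 lbmol/h.
Outlet amounts (n = n₀ + Σ ν·ξ):
  E: 869 − 2(142.1) = 584.8
  D: 0 + 2(142.1) − 1(82.56) = 201.6
  H: 0 + 2(82.56) = 165.1

202 lbmol/h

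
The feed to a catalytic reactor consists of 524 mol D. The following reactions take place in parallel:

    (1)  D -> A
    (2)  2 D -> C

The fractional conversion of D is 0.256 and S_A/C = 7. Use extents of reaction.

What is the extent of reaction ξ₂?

Conversion of D: D consumed = 0.256 × 524 = 134.1 mol = 1ξ₁ + 2ξ₂.
Selectivity: 1ξ₁ / (1ξ₂) = 7 → ξ₁ = 7 ξ₂.
Substitute: (1·7 + 2) ξ₂ = 134.1 → ξ₂ = 14.9 mol, ξ₁ = 104.3 mol.
Outlet amounts (n = n₀ + Σ ν·ξ):
  D: 524 − 1(104.3) − 2(14.9) = 389.9
  A: 0 + 1(104.3) = 104.3
  C: 0 + 1(14.9) = 14.9

ξ₂ = 14.9 mol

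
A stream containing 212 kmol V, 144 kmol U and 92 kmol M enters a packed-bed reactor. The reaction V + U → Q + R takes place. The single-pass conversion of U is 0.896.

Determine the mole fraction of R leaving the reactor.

U reacted = 0.896 × 144 = 129 kmol; ν_U = −1, so ξ = 129/1 = 129 kmol.
Outlet amounts (n = n₀ + ν ξ):
  V: 212 − 1(129) = 82.98
  U: 144 − 1(129) = 14.98
  Q: 0 + 1(129) = 129
  R: 0 + 1(129) = 129
  M: 92 (inert)
Total out = 448 kmol; y_R = 129 / 448 = 0.288.

0.288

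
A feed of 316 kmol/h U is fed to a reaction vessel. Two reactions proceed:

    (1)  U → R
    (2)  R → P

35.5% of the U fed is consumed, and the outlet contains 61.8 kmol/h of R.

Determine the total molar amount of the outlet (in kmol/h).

Conversion of U: U consumed = 1ξ₁ = 0.355 × 316 → ξ₁ = 112.2 kmol/h.
R balance: n_R = 0 + 1ξ₁ − 1ξ₂ = 61.8 → ξ₂ = (1·112.2 − 61.8)/1 = 50.38 kmol/h.
Outlet amounts (n = n₀ + Σ ν·ξ):
  U: 316 − 1(112.2) = 203.8
  R: 0 + 1(112.2) − 1(50.38) = 61.8
  P: 0 + 1(50.38) = 50.38
Total out = 203.8 + 61.8 + 50.38 = 316 kmol/h.

316 kmol/h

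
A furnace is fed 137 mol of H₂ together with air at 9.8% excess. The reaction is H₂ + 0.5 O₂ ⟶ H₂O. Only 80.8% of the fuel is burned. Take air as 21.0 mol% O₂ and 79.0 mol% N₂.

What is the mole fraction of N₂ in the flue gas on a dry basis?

Stoichiometric O₂ = 0.5 × 137 = 68.5 mol; O₂ fed = 68.5 × 1.098 = 75.21 mol.
N₂ fed = 75.21 × 79/21 = 282.9 mol.
Fuel reacted = 0.808 × 137 → ξ = 110.7 mol.
Outlet (n = n₀ + ν ξ):
  H₂: 137 − 1(110.7) = 26.3
  O₂: 75.21 − 0.5(110.7) = 19.87
  N₂: 282.9 (inert)
  H₂O: 0 + 1(110.7) = 110.7
Dry total = 329.1 mol; y_N₂ (dry) = 282.9 / 329.1 = 0.8597.

0.86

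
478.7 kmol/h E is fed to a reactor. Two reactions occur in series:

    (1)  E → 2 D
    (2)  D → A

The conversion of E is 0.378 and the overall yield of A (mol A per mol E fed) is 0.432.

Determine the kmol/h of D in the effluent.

Conversion of E: E consumed = 1ξ₁ = 0.378 × 478.7 → ξ₁ = 180.9 kmol/h.
Yield of A: 1ξ₂ / 478.7 = 0.432 → ξ₂ = 206.8 kmol/h.
Outlet amounts (n = n₀ + Σ ν·ξ):
  E: 478.7 − 1(180.9) = 297.8
  D: 0 + 2(180.9) − 1(206.8) = 155.1
  A: 0 + 1(206.8) = 206.8

155 kmol/h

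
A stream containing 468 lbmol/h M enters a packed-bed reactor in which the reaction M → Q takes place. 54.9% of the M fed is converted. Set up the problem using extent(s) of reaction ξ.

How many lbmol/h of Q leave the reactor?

257 lbmol/h

M reacted = 0.549 × 468 = 256.9 lbmol/h; ν_M = −1, so ξ = 256.9/1 = 256.9 lbmol/h.
Outlet amounts (n = n₀ + ν ξ):
  M: 468 − 1(256.9) = 211.1
  Q: 0 + 1(256.9) = 256.9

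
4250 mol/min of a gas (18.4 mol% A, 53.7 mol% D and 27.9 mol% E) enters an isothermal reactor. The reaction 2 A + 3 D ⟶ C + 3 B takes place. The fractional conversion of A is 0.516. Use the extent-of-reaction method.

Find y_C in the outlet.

0.0498

A reacted = 0.516 × 782 = 403.5 mol/min; ν_A = −2, so ξ = 403.5/2 = 201.8 mol/min.
Outlet amounts (n = n₀ + ν ξ):
  A: 782 − 2(201.8) = 378.5
  D: 2282 − 3(201.8) = 1677
  C: 0 + 1(201.8) = 201.8
  B: 0 + 3(201.8) = 605.3
  E: 1186 (inert)
Total out = 4048 mol/min; y_C = 201.8 / 4048 = 0.04984.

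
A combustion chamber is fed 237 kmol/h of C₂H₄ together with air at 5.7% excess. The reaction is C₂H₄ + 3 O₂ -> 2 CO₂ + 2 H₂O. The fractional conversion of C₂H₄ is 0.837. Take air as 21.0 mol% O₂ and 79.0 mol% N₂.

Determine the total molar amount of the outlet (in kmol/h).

Stoichiometric O₂ = 3 × 237 = 711 kmol/h; O₂ fed = 711 × 1.057 = 751.5 kmol/h.
N₂ fed = 751.5 × 79/21 = 2827 kmol/h.
Fuel reacted = 0.837 × 237 → ξ = 198.4 kmol/h.
Outlet (n = n₀ + ν ξ):
  C₂H₄: 237 − 1(198.4) = 38.63
  O₂: 751.5 − 3(198.4) = 156.4
  N₂: 2827 (inert)
  CO₂: 0 + 2(198.4) = 396.7
  H₂O: 0 + 2(198.4) = 396.7
Total out = 38.63 + 156.4 + 2827 + 396.7 + 396.7 = 3816 kmol/h.

3820 kmol/h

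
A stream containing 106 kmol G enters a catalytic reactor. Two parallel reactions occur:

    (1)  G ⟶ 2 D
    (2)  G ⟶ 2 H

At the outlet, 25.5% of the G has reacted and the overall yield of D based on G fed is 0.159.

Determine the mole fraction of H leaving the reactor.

0.28

Yield of D: 2ξ₁ / 106 = 0.159 → ξ₁ = 8.427 kmol.
Conversion of G: 1ξ₁ + 1ξ₂ = 0.255 × 106 = 27.03 → ξ₂ = 18.6 kmol.
Outlet amounts (n = n₀ + Σ ν·ξ):
  G: 106 − 1(8.427) − 1(18.6) = 78.97
  D: 0 + 2(8.427) = 16.85
  H: 0 + 2(18.6) = 37.21
Total out = 133 kmol; y_H = 37.21 / 133 = 0.2797.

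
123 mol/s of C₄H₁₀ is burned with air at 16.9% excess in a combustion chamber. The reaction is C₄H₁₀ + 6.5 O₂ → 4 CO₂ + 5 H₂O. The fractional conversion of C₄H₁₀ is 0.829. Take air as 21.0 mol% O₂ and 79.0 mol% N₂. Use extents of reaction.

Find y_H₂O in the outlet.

0.108

Stoichiometric O₂ = 6.5 × 123 = 799.5 mol/s; O₂ fed = 799.5 × 1.169 = 934.6 mol/s.
N₂ fed = 934.6 × 79/21 = 3516 mol/s.
Fuel reacted = 0.829 × 123 → ξ = 102 mol/s.
Outlet (n = n₀ + ν ξ):
  C₄H₁₀: 123 − 1(102) = 21.03
  O₂: 934.6 − 6.5(102) = 271.8
  N₂: 3516 (inert)
  CO₂: 0 + 4(102) = 407.9
  H₂O: 0 + 5(102) = 509.8
Total out = 4727 mol/s; y_H₂O = 509.8 / 4727 = 0.1079.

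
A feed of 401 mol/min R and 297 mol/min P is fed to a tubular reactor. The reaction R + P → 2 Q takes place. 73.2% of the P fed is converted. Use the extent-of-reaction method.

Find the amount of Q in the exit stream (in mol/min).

435 mol/min

P reacted = 0.732 × 297 = 217.4 mol/min; ν_P = −1, so ξ = 217.4/1 = 217.4 mol/min.
Outlet amounts (n = n₀ + ν ξ):
  R: 401 − 1(217.4) = 183.6
  P: 297 − 1(217.4) = 79.6
  Q: 0 + 2(217.4) = 434.8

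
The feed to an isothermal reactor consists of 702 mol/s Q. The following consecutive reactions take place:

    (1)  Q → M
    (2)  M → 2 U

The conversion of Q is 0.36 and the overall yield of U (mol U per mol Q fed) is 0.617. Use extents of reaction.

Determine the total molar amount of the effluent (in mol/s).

Conversion of Q: Q consumed = 1ξ₁ = 0.36 × 702 → ξ₁ = 252.7 mol/s.
Yield of U: 2ξ₂ / 702 = 0.617 → ξ₂ = 216.6 mol/s.
Outlet amounts (n = n₀ + Σ ν·ξ):
  Q: 702 − 1(252.7) = 449.3
  M: 0 + 1(252.7) − 1(216.6) = 36.15
  U: 0 + 2(216.6) = 433.1
Total out = 449.3 + 36.15 + 433.1 = 918.6 mol/s.

919 mol/s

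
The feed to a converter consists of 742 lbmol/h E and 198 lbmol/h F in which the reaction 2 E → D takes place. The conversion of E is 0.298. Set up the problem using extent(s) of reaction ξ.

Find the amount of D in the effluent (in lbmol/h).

E reacted = 0.298 × 742 = 221.1 lbmol/h; ν_E = −2, so ξ = 221.1/2 = 110.6 lbmol/h.
Outlet amounts (n = n₀ + ν ξ):
  E: 742 − 2(110.6) = 520.9
  D: 0 + 1(110.6) = 110.6
  F: 198 (inert)

111 lbmol/h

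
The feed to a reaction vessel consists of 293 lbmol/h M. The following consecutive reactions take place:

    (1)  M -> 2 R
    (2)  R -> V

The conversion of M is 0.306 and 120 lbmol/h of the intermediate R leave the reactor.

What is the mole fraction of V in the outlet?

0.155

Conversion of M: M consumed = 1ξ₁ = 0.306 × 293 → ξ₁ = 89.66 lbmol/h.
R balance: n_R = 0 + 2ξ₁ − 1ξ₂ = 120 → ξ₂ = (2·89.66 − 120)/1 = 59.32 lbmol/h.
Outlet amounts (n = n₀ + Σ ν·ξ):
  M: 293 − 1(89.66) = 203.3
  R: 0 + 2(89.66) − 1(59.32) = 120
  V: 0 + 1(59.32) = 59.32
Total out = 382.7 lbmol/h; y_V = 59.32 / 382.7 = 0.155.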